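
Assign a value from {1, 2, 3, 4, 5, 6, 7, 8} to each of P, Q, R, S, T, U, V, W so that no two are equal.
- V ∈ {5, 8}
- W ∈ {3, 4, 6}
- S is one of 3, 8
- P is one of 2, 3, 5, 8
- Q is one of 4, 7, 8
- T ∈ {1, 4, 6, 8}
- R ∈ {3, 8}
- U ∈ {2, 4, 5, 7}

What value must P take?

The 8 variables draw from only 8 values {1, 2, 3, 4, 5, 6, 7, 8}, so each is used; only T can be 1, hence T = 1.
The 7 still-open variables together cover exactly {2, 3, 4, 5, 6, 7, 8} — 7 values for 7 variables — and 6 appears only in W's list, so W = 6.
The 2 variables R and S are confined to {3, 8}, which locks those values in; drop them from P, Q, V.
That leaves V = 5. Remove 5 from P, U.
So P = 2.

2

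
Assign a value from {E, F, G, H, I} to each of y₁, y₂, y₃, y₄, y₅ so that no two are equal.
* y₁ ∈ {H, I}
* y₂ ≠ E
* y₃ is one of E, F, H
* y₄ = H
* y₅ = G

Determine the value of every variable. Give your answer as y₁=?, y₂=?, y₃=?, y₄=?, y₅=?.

y₄'s domain is down to {H}, so y₄ = H. Strike H from y₁, y₂, y₃.
y₅ must be G (only option left). So y₂ can't be G.
y₁'s domain is down to {I}, so y₁ = I. Strike I from y₂.
y₂'s domain is down to {F}, so y₂ = F. So y₃ can't be F.
y₃ must be E (only option left).

y₁=I, y₂=F, y₃=E, y₄=H, y₅=G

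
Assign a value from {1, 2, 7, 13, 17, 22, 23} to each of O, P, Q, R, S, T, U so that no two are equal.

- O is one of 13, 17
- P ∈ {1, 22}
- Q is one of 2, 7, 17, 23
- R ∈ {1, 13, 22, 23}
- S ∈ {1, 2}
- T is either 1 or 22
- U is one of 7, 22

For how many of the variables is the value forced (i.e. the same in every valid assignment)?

2

The 2 variables P and T are confined to {1, 22}, which locks those values in; drop them from R, S, U.
S's domain is down to {2}, so S = 2. Remove 2 from Q.
That leaves U = 7. Strike 7 from Q.
Determined: S=2, U=7. The other variables each still have more than one consistent value. That makes 2.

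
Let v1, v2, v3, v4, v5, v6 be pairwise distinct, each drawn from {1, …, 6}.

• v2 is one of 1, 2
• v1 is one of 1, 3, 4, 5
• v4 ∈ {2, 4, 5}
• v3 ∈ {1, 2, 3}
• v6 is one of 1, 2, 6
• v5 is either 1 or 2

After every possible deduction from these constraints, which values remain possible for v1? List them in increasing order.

The 6 variables together cover exactly {1, 2, 3, 4, 5, 6} — 6 values for 6 variables — and 6 appears only in v6's list, so v6 = 6.
v2 and v5 between them cover only {1, 2} — a naked pair. Remove those values from v1, v3, v4.
v3 has just one choice, so v3 = 3. Remove 3 from v1.
No further eliminations apply; v1 can still be any of 4, 5.

4, 5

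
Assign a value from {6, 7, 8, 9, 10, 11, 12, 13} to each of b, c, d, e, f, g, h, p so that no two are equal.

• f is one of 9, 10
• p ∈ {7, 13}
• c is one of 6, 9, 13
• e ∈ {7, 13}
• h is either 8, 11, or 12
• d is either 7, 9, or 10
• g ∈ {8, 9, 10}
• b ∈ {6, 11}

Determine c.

6

Among the 8 variables, 12 fits only h (and all 8 values in {6, 7, 8, 9, 10, 11, 12, 13} must be used), so h = 12.
Among the 7 still-open variables, 8 fits only g (and all 7 values in {6, 7, 8, 9, 10, 11, 13} must be used), so g = 8.
Among the 6 still-open variables, 11 fits only b (and all 6 values in {6, 7, 9, 10, 11, 13} must be used), so b = 11.
The 5 still-open variables together cover exactly {6, 7, 9, 10, 13} — 5 values for 5 variables — and 6 appears only in c's list, so c = 6.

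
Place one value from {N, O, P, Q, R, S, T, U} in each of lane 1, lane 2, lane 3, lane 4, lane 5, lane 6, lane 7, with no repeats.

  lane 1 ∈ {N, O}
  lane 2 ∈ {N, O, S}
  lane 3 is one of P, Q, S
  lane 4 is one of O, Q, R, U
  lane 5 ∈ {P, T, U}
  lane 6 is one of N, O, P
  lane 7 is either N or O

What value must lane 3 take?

Q

lane 1 and lane 7 share exactly the 2 values {N, O}; by pigeonhole those values go to them, so strike N, O from lane 2, lane 4, lane 6.
lane 2 must be S (only option left). Eliminate S elsewhere: lane 3.
lane 6 has just one choice, so lane 6 = P. Eliminate P elsewhere: lane 3, lane 5.
So lane 3 = Q.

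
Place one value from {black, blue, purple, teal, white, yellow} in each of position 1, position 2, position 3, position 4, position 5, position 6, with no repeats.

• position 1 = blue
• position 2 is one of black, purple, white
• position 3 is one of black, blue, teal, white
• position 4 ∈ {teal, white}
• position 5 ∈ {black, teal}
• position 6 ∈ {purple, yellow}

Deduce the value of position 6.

yellow

position 1's domain is down to {blue}, so position 1 = blue. Strike blue from position 3.
Among the 5 still-open variables, yellow fits only position 6 (and all 5 values in {black, purple, teal, white, yellow} must be used), so position 6 = yellow.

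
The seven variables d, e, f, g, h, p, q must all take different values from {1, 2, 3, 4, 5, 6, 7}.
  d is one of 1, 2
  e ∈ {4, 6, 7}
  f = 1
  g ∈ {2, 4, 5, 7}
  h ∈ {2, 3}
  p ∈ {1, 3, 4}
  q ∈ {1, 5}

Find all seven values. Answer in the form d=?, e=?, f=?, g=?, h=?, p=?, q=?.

f's domain is down to {1}, so f = 1. Strike 1 from d, p, q.
q's domain is down to {5}, so q = 5. Strike 5 from g.
That leaves d = 2. Remove 2 from g, h.
h must be 3 (only option left). So p can't be 3.
p's domain is down to {4}, so p = 4. Strike 4 from e, g.
g has just one choice, so g = 7. Strike 7 from e.
That leaves e = 6.

d=2, e=6, f=1, g=7, h=3, p=4, q=5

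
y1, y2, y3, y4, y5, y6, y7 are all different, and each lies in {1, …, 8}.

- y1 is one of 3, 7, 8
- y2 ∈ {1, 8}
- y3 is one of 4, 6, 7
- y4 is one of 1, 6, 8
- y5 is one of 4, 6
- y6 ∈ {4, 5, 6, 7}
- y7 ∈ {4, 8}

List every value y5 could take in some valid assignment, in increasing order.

The 7 variables draw from only 7 values {1, 3, 4, 5, 6, 7, 8}, so each is used; only y1 can be 3, hence y1 = 3.
Among the 6 still-open variables, 5 fits only y6 (and all 6 values in {1, 4, 5, 6, 7, 8} must be used), so y6 = 5.
Among the 5 still-open variables, 7 fits only y3 (and all 5 values in {1, 4, 6, 7, 8} must be used), so y3 = 7.
No further eliminations apply; y5 can still be any of 4, 6.

4, 6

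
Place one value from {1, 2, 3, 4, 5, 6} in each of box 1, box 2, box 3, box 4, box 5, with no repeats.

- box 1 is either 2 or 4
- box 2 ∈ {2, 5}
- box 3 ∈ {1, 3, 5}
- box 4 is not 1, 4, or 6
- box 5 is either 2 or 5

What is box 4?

The 5 variables draw from only 5 values {1, 2, 3, 4, 5}, so each is used; only box 3 can be 1, hence box 3 = 1.
The 4 still-open variables together cover exactly {2, 3, 4, 5} — 4 values for 4 variables — and 3 appears only in box 4's list, so box 4 = 3.

3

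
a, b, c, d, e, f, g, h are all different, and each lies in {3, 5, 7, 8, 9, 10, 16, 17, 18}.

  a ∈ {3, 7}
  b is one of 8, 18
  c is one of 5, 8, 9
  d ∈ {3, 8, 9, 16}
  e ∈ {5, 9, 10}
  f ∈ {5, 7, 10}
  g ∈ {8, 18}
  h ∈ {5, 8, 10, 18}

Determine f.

7

The 8 variables together cover exactly {3, 5, 7, 8, 9, 10, 16, 18} — 8 values for 8 variables — and 16 appears only in d's list, so d = 16.
The 7 still-open variables draw from only 7 values {3, 5, 7, 8, 9, 10, 18}, so each is used; only a can be 3, hence a = 3.
The 6 still-open variables together cover exactly {5, 7, 8, 9, 10, 18} — 6 values for 6 variables — and 7 appears only in f's list, so f = 7.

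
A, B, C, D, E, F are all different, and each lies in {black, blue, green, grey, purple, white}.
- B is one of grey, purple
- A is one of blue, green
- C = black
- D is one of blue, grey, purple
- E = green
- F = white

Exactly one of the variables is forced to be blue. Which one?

C must be black (only option left).
E's domain is down to {green}, so E = green. So A can't be green.
So blue goes to A.

A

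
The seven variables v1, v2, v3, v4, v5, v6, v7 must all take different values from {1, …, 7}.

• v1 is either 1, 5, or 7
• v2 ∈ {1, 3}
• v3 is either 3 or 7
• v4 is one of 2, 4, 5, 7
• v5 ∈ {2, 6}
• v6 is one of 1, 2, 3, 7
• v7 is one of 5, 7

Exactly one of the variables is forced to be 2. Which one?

The 7 variables draw from only 7 values {1, 2, 3, 4, 5, 6, 7}, so each is used; only v4 can be 4, hence v4 = 4.
The 6 still-open variables draw from only 6 values {1, 2, 3, 5, 6, 7}, so each is used; only v5 can be 6, hence v5 = 6.
Among the 5 still-open variables, 2 fits only v6 (and all 5 values in {1, 2, 3, 5, 7} must be used), so v6 = 2.

v6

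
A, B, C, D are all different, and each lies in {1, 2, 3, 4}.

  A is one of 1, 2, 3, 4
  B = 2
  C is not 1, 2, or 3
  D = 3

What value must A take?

1

B has just one choice, so B = 2. So A can't be 2.
C's domain is down to {4}, so C = 4. Eliminate 4 elsewhere: A.
D's domain is down to {3}, so D = 3. Remove 3 from A.
So A = 1.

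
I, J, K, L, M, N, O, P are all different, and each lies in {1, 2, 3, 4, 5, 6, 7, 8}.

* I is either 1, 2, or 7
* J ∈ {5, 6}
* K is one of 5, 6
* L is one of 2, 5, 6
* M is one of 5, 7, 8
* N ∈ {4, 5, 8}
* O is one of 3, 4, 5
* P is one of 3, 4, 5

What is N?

8

The 8 variables together cover exactly {1, 2, 3, 4, 5, 6, 7, 8} — 8 values for 8 variables — and 1 appears only in I's list, so I = 1.
The 7 still-open variables draw from only 7 values {2, 3, 4, 5, 6, 7, 8}, so each is used; only L can be 2, hence L = 2.
Among the 6 still-open variables, 7 fits only M (and all 6 values in {3, 4, 5, 6, 7, 8} must be used), so M = 7.
The 5 still-open variables draw from only 5 values {3, 4, 5, 6, 8}, so each is used; only N can be 8, hence N = 8.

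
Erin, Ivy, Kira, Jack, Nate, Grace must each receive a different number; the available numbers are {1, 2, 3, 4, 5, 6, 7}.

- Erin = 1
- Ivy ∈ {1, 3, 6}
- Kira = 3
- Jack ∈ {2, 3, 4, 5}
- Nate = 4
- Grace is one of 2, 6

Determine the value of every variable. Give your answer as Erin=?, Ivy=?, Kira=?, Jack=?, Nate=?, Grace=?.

Erin has just one choice, so Erin = 1. Eliminate 1 elsewhere: Ivy.
Kira must be 3 (only option left). So Ivy, Jack can't be 3.
Nate has just one choice, so Nate = 4. Strike 4 from Jack.
That leaves Ivy = 6. Remove 6 from Grace.
That leaves Grace = 2. Strike 2 from Jack.
That leaves Jack = 5.

Erin=1, Ivy=6, Kira=3, Jack=5, Nate=4, Grace=2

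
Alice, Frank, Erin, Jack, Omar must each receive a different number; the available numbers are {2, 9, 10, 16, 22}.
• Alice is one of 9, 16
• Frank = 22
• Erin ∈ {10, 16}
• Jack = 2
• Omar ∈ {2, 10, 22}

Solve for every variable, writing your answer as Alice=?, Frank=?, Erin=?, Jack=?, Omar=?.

Alice=9, Frank=22, Erin=16, Jack=2, Omar=10

Frank has just one choice, so Frank = 22. So Omar can't be 22.
That leaves Jack = 2. Remove 2 from Omar.
Omar must be 10 (only option left). So Erin can't be 10.
Erin has just one choice, so Erin = 16. Strike 16 from Alice.
That leaves Alice = 9.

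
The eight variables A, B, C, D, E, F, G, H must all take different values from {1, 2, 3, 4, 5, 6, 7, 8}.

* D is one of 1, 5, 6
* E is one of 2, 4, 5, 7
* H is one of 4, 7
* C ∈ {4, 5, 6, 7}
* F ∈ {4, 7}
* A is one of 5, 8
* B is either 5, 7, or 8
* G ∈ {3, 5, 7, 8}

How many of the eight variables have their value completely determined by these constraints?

The 8 variables together cover exactly {1, 2, 3, 4, 5, 6, 7, 8} — 8 values for 8 variables — and 1 appears only in D's list, so D = 1.
The 7 still-open variables together cover exactly {2, 3, 4, 5, 6, 7, 8} — 7 values for 7 variables — and 2 appears only in E's list, so E = 2.
The 6 still-open variables draw from only 6 values {3, 4, 5, 6, 7, 8}, so each is used; only G can be 3, hence G = 3.
The 5 still-open variables draw from only 5 values {4, 5, 6, 7, 8}, so each is used; only C can be 6, hence C = 6.
F and H share exactly the 2 values {4, 7}; by pigeonhole those values go to them, so strike 4, 7 from B.
Determined: C=6, D=1, E=2, G=3. The other variables each still have more than one consistent value. That makes 4.

4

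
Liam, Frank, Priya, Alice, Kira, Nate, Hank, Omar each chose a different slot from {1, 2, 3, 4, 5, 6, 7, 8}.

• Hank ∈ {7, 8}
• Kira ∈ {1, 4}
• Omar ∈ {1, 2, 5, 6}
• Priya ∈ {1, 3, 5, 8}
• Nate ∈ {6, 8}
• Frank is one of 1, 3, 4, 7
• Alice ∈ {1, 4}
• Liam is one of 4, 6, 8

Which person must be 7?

The 8 variables draw from only 8 values {1, 2, 3, 4, 5, 6, 7, 8}, so each is used; only Omar can be 2, hence Omar = 2.
The 7 still-open variables together cover exactly {1, 3, 4, 5, 6, 7, 8} — 7 values for 7 variables — and 5 appears only in Priya's list, so Priya = 5.
Among the 6 still-open variables, 3 fits only Frank (and all 6 values in {1, 3, 4, 6, 7, 8} must be used), so Frank = 3.
Among the 5 still-open variables, 7 fits only Hank (and all 5 values in {1, 4, 6, 7, 8} must be used), so Hank = 7.

Hank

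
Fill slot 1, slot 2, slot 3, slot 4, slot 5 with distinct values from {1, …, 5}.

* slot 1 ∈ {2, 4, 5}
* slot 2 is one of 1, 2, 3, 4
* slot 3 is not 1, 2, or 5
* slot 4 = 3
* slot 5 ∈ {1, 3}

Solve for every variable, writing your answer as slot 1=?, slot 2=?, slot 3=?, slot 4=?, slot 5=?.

slot 4 has just one choice, so slot 4 = 3. So slot 2, slot 3, slot 5 can't be 3.
slot 5 must be 1 (only option left). So slot 2 can't be 1.
slot 3 must be 4 (only option left). Remove 4 from slot 1, slot 2.
slot 2 must be 2 (only option left). Remove 2 from slot 1.
slot 1 must be 5 (only option left).

slot 1=5, slot 2=2, slot 3=4, slot 4=3, slot 5=1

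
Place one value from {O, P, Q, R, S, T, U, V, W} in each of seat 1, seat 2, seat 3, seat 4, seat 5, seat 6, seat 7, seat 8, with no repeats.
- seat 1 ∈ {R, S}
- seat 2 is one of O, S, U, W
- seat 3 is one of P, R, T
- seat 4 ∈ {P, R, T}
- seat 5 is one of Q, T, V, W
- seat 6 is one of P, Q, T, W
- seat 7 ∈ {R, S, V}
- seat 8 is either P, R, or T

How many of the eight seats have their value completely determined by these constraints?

seat 3, seat 4, seat 8 share exactly the 3 values {P, R, T}; by pigeonhole those values go to them, so strike P, R, T from seat 1, seat 5, seat 6, seat 7.
That leaves seat 1 = S. So seat 2, seat 7 can't be S.
seat 7's domain is down to {V}, so seat 7 = V. So seat 5 can't be V.
seat 5 and seat 6 share exactly the 2 values {Q, W}; by pigeonhole those values go to them, so strike Q, W from seat 2.
Determined: seat 1=S, seat 7=V. The other seats each still have more than one consistent value. That makes 2.

2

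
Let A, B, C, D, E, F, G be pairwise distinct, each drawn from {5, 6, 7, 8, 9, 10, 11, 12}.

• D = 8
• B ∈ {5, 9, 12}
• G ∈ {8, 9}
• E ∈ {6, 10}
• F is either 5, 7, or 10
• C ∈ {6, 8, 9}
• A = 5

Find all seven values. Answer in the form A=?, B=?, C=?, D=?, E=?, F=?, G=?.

A has just one choice, so A = 5. Eliminate 5 elsewhere: B, F.
D's domain is down to {8}, so D = 8. Eliminate 8 elsewhere: C, G.
G has just one choice, so G = 9. Eliminate 9 elsewhere: B, C.
B has just one choice, so B = 12.
C has just one choice, so C = 6. So E can't be 6.
E's domain is down to {10}, so E = 10. Remove 10 from F.
That leaves F = 7.

A=5, B=12, C=6, D=8, E=10, F=7, G=9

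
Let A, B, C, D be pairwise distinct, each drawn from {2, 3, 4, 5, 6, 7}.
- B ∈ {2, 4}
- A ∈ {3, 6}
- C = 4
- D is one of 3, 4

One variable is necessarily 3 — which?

C's domain is down to {4}, so C = 4. So B, D can't be 4.
So 3 goes to D.

D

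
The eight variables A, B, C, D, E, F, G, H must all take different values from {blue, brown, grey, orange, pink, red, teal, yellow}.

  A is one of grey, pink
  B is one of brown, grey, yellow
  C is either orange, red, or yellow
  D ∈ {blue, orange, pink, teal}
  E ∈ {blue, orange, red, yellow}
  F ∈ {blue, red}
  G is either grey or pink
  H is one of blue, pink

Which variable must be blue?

H

Among the 8 variables, brown fits only B (and all 8 values in {blue, brown, grey, orange, pink, red, teal, yellow} must be used), so B = brown.
Among the 7 still-open variables, teal fits only D (and all 7 values in {blue, grey, orange, pink, red, teal, yellow} must be used), so D = teal.
The 2 variables A and G are confined to {grey, pink}, which locks those values in; drop them from H.
So blue goes to H.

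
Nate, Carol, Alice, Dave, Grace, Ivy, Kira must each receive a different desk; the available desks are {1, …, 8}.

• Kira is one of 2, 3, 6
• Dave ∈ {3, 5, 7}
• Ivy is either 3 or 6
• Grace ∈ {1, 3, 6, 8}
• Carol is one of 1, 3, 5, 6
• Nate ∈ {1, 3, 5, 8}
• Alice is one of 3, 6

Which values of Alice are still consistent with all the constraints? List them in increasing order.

Among the 7 variables, 2 fits only Kira (and all 7 values in {1, 2, 3, 5, 6, 7, 8} must be used), so Kira = 2.
The 6 still-open variables draw from only 6 values {1, 3, 5, 6, 7, 8}, so each is used; only Dave can be 7, hence Dave = 7.
The 2 variables Alice and Ivy are confined to {3, 6}, which locks those values in; drop them from Nate, Carol, Grace.
No further eliminations apply; Alice can still be any of 3, 6.

3, 6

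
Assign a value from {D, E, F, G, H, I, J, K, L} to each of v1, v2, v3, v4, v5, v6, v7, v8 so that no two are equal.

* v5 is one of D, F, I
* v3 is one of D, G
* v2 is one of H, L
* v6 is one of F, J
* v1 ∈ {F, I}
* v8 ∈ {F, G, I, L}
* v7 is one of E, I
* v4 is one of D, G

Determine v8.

Among the 8 variables, E fits only v7 (and all 8 values in {D, E, F, G, H, I, J, L} must be used), so v7 = E.
Among the 7 still-open variables, H fits only v2 (and all 7 values in {D, F, G, H, I, J, L} must be used), so v2 = H.
The 6 still-open variables together cover exactly {D, F, G, I, J, L} — 6 values for 6 variables — and J appears only in v6's list, so v6 = J.
The 5 still-open variables draw from only 5 values {D, F, G, I, L}, so each is used; only v8 can be L, hence v8 = L.

L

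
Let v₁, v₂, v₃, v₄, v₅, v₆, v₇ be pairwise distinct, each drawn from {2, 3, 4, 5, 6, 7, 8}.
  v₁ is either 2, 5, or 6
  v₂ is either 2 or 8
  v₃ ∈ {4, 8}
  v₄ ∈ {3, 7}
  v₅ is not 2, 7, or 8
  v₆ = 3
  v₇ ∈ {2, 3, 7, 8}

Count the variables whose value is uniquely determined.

v₆ must be 3 (only option left). Strike 3 from v₄, v₅, v₇.
v₄'s domain is down to {7}, so v₄ = 7. So v₇ can't be 7.
v₂ and v₇ between them cover only {2, 8} — a naked pair. Remove those values from v₁, v₃.
v₃'s domain is down to {4}, so v₃ = 4. Eliminate 4 elsewhere: v₅.
Determined: v₃=4, v₄=7, v₆=3. The other variables each still have more than one consistent value. That makes 3.

3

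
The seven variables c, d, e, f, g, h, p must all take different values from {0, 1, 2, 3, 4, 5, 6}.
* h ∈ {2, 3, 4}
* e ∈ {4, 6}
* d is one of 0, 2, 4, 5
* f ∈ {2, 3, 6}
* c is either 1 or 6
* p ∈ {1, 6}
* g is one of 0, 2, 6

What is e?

4

The 7 variables together cover exactly {0, 1, 2, 3, 4, 5, 6} — 7 values for 7 variables — and 5 appears only in d's list, so d = 5.
The 6 still-open variables together cover exactly {0, 1, 2, 3, 4, 6} — 6 values for 6 variables — and 0 appears only in g's list, so g = 0.
The 2 variables c and p are confined to {1, 6}, which locks those values in; drop them from e, f.
So e = 4.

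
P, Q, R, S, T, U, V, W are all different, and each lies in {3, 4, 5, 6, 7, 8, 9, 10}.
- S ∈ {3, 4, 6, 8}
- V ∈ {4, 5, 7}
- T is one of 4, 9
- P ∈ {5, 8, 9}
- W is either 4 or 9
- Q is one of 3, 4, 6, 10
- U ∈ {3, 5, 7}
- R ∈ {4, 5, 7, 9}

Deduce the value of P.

8

The 8 variables draw from only 8 values {3, 4, 5, 6, 7, 8, 9, 10}, so each is used; only Q can be 10, hence Q = 10.
The 7 still-open variables draw from only 7 values {3, 4, 5, 6, 7, 8, 9}, so each is used; only S can be 6, hence S = 6.
Among the 6 still-open variables, 3 fits only U (and all 6 values in {3, 4, 5, 7, 8, 9} must be used), so U = 3.
The 5 still-open variables together cover exactly {4, 5, 7, 8, 9} — 5 values for 5 variables — and 8 appears only in P's list, so P = 8.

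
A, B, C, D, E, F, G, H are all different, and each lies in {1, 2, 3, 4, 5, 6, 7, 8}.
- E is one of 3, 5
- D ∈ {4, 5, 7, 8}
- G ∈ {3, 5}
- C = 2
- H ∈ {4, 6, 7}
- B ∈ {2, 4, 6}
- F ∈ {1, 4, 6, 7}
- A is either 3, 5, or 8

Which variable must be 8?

A

C's domain is down to {2}, so C = 2. Eliminate 2 elsewhere: B.
The 7 still-open variables draw from only 7 values {1, 3, 4, 5, 6, 7, 8}, so each is used; only F can be 1, hence F = 1.
The 2 variables E and G are confined to {3, 5}, which locks those values in; drop them from A, D.
So 8 goes to A.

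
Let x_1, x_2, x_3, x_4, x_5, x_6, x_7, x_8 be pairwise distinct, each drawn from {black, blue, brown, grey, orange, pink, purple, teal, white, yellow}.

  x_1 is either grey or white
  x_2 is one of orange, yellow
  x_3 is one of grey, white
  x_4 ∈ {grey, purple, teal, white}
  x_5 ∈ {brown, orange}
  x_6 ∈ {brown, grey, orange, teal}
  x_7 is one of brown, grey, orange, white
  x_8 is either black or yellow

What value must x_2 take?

Among the 8 variables, black fits only x_8 (and all 8 values in {black, brown, grey, orange, purple, teal, white, yellow} must be used), so x_8 = black.
The 7 still-open variables draw from only 7 values {brown, grey, orange, purple, teal, white, yellow}, so each is used; only x_4 can be purple, hence x_4 = purple.
The 6 still-open variables together cover exactly {brown, grey, orange, teal, white, yellow} — 6 values for 6 variables — and teal appears only in x_6's list, so x_6 = teal.
The 5 still-open variables together cover exactly {brown, grey, orange, white, yellow} — 5 values for 5 variables — and yellow appears only in x_2's list, so x_2 = yellow.

yellow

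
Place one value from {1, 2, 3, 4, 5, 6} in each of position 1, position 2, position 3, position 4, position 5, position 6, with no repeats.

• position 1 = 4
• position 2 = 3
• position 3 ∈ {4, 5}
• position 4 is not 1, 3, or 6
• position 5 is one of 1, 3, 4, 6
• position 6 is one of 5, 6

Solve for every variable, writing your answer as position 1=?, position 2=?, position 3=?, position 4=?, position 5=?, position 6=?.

position 1=4, position 2=3, position 3=5, position 4=2, position 5=1, position 6=6

position 1 must be 4 (only option left). Remove 4 from position 3, position 4, position 5.
position 2 must be 3 (only option left). So position 5 can't be 3.
position 3's domain is down to {5}, so position 3 = 5. Remove 5 from position 4, position 6.
position 4's domain is down to {2}, so position 4 = 2.
That leaves position 6 = 6. Remove 6 from position 5.
position 5 has just one choice, so position 5 = 1.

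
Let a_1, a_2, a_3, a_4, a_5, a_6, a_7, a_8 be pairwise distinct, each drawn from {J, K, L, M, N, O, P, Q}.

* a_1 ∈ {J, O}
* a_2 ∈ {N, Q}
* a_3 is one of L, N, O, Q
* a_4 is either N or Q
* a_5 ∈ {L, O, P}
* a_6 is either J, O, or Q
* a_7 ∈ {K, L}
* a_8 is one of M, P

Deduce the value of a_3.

The 8 variables together cover exactly {J, K, L, M, N, O, P, Q} — 8 values for 8 variables — and K appears only in a_7's list, so a_7 = K.
The 7 still-open variables draw from only 7 values {J, L, M, N, O, P, Q}, so each is used; only a_8 can be M, hence a_8 = M.
The 6 still-open variables draw from only 6 values {J, L, N, O, P, Q}, so each is used; only a_5 can be P, hence a_5 = P.
The 5 still-open variables together cover exactly {J, L, N, O, Q} — 5 values for 5 variables — and L appears only in a_3's list, so a_3 = L.

L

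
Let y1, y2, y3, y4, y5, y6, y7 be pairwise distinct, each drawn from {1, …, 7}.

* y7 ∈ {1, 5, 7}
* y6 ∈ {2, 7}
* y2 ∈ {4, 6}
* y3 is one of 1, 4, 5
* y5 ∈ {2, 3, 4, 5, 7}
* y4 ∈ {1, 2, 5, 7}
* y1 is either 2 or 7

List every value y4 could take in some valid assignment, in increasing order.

1, 5

Among the 7 variables, 3 fits only y5 (and all 7 values in {1, 2, 3, 4, 5, 6, 7} must be used), so y5 = 3.
The 6 still-open variables together cover exactly {1, 2, 4, 5, 6, 7} — 6 values for 6 variables — and 6 appears only in y2's list, so y2 = 6.
The 5 still-open variables together cover exactly {1, 2, 4, 5, 7} — 5 values for 5 variables — and 4 appears only in y3's list, so y3 = 4.
y1 and y6 between them cover only {2, 7} — a naked pair. Remove those values from y4, y7.
No further eliminations apply; y4 can still be any of 1, 5.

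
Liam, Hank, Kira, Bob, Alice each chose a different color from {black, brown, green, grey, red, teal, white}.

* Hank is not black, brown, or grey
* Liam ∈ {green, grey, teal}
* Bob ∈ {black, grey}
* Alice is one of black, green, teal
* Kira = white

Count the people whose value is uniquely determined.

Kira has just one choice, so Kira = white. Remove white from Hank.
Determined: Kira=white. The other people each still have more than one consistent value. That makes 1.

1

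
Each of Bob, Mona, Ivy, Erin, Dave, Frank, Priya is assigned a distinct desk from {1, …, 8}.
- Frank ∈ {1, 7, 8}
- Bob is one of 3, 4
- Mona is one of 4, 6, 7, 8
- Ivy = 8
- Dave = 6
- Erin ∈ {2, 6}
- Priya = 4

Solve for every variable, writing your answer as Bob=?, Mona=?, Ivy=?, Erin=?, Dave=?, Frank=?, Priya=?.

Ivy's domain is down to {8}, so Ivy = 8. Strike 8 from Mona, Frank.
Dave must be 6 (only option left). Remove 6 from Mona, Erin.
Priya's domain is down to {4}, so Priya = 4. Eliminate 4 elsewhere: Bob, Mona.
That leaves Bob = 3.
Mona must be 7 (only option left). Strike 7 from Frank.
Erin's domain is down to {2}, so Erin = 2.
Frank's domain is down to {1}, so Frank = 1.

Bob=3, Mona=7, Ivy=8, Erin=2, Dave=6, Frank=1, Priya=4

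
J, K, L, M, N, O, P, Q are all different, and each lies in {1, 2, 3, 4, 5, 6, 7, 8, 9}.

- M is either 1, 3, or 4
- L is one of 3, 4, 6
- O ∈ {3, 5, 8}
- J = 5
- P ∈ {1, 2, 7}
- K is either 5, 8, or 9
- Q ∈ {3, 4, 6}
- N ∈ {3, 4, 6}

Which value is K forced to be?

J's domain is down to {5}, so J = 5. Strike 5 from K, O.
L, N, Q share exactly the 3 values {3, 4, 6}; by pigeonhole those values go to them, so strike 3, 4, 6 from M, O.
M must be 1 (only option left). Eliminate 1 elsewhere: P.
O must be 8 (only option left). So K can't be 8.
So K = 9.

9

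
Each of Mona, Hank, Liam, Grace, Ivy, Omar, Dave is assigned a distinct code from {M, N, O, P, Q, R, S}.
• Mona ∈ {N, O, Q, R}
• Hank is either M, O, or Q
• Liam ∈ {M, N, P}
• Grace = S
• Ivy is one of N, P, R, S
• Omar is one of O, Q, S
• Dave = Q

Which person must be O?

Omar

Grace must be S (only option left). Remove S from Ivy, Omar.
Dave must be Q (only option left). So Mona, Hank, Omar can't be Q.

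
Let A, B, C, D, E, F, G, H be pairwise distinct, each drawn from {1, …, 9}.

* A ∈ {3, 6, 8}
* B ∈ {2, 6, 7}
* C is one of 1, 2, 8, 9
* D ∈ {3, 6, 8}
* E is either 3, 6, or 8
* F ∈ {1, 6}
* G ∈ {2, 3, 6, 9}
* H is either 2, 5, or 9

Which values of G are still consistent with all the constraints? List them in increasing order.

The 8 variables draw from only 8 values {1, 2, 3, 5, 6, 7, 8, 9}, so each is used; only H can be 5, hence H = 5.
The 7 still-open variables draw from only 7 values {1, 2, 3, 6, 7, 8, 9}, so each is used; only B can be 7, hence B = 7.
The 3 variables A, D, E are confined to {3, 6, 8}, which locks those values in; drop them from C, F, G.
F's domain is down to {1}, so F = 1. Remove 1 from C.
No further eliminations apply; G can still be any of 2, 9.

2, 9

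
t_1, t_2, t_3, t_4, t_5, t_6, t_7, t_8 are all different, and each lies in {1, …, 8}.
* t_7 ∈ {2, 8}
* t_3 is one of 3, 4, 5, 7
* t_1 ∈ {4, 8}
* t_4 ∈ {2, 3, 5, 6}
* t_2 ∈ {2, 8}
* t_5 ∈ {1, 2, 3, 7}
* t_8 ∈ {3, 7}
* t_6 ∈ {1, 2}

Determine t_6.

1

The 8 variables together cover exactly {1, 2, 3, 4, 5, 6, 7, 8} — 8 values for 8 variables — and 6 appears only in t_4's list, so t_4 = 6.
Among the 7 still-open variables, 5 fits only t_3 (and all 7 values in {1, 2, 3, 4, 5, 7, 8} must be used), so t_3 = 5.
The 6 still-open variables together cover exactly {1, 2, 3, 4, 7, 8} — 6 values for 6 variables — and 4 appears only in t_1's list, so t_1 = 4.
t_2 and t_7 share exactly the 2 values {2, 8}; by pigeonhole those values go to them, so strike 2, 8 from t_5, t_6.
So t_6 = 1.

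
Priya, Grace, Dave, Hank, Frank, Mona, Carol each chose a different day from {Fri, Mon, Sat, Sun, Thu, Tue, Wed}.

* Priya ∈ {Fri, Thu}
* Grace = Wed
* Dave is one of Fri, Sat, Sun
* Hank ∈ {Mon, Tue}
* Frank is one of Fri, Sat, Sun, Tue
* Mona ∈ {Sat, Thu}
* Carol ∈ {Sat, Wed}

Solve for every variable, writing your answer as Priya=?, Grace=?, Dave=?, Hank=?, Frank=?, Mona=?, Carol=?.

Priya=Fri, Grace=Wed, Dave=Sun, Hank=Mon, Frank=Tue, Mona=Thu, Carol=Sat

Grace must be Wed (only option left). Remove Wed from Carol.
Carol must be Sat (only option left). Eliminate Sat elsewhere: Dave, Frank, Mona.
Mona's domain is down to {Thu}, so Mona = Thu. Strike Thu from Priya.
That leaves Priya = Fri. So Dave, Frank can't be Fri.
Dave must be Sun (only option left). Strike Sun from Frank.
Frank's domain is down to {Tue}, so Frank = Tue. Eliminate Tue elsewhere: Hank.
That leaves Hank = Mon.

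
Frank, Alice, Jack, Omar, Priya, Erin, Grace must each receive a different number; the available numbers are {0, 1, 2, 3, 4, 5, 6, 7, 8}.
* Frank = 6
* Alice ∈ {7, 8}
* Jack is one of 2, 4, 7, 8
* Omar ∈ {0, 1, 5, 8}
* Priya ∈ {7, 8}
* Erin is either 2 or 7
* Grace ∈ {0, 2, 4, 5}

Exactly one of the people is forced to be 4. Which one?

Frank's domain is down to {6}, so Frank = 6.
Alice and Priya share exactly the 2 values {7, 8}; by pigeonhole those values go to them, so strike 7, 8 from Jack, Omar, Erin.
Erin must be 2 (only option left). Strike 2 from Jack, Grace.
So 4 goes to Jack.

Jack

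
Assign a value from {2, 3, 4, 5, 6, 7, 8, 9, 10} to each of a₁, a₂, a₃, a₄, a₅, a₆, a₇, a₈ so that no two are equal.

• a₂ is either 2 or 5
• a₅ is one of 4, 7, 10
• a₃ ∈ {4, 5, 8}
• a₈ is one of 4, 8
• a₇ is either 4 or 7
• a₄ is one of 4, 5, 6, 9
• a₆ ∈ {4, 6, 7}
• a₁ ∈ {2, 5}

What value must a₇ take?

The 8 variables together cover exactly {2, 4, 5, 6, 7, 8, 9, 10} — 8 values for 8 variables — and 9 appears only in a₄'s list, so a₄ = 9.
The 7 still-open variables draw from only 7 values {2, 4, 5, 6, 7, 8, 10}, so each is used; only a₆ can be 6, hence a₆ = 6.
The 6 still-open variables together cover exactly {2, 4, 5, 7, 8, 10} — 6 values for 6 variables — and 10 appears only in a₅'s list, so a₅ = 10.
Among the 5 still-open variables, 7 fits only a₇ (and all 5 values in {2, 4, 5, 7, 8} must be used), so a₇ = 7.

7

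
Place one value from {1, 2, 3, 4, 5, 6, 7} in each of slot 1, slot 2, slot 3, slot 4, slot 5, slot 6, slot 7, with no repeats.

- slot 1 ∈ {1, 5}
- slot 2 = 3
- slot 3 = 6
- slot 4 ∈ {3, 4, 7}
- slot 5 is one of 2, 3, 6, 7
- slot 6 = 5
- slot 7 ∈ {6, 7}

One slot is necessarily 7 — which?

slot 7

slot 2 must be 3 (only option left). Remove 3 from slot 4, slot 5.
slot 3's domain is down to {6}, so slot 3 = 6. So slot 5, slot 7 can't be 6.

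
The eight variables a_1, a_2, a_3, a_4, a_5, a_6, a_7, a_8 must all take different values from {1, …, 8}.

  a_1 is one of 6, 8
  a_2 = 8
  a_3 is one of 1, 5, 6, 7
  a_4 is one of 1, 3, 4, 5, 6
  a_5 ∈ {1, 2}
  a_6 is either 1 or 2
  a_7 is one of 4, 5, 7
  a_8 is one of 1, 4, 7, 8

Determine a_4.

a_2 has just one choice, so a_2 = 8. Eliminate 8 elsewhere: a_1, a_8.
a_1's domain is down to {6}, so a_1 = 6. So a_3, a_4 can't be 6.
The 6 still-open variables together cover exactly {1, 2, 3, 4, 5, 7} — 6 values for 6 variables — and 3 appears only in a_4's list, so a_4 = 3.

3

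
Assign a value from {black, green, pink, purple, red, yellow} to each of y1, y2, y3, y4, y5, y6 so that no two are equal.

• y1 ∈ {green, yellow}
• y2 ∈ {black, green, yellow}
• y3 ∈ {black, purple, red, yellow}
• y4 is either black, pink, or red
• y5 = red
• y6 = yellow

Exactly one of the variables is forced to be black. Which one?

y2

y5 must be red (only option left). So y3, y4 can't be red.
That leaves y6 = yellow. Eliminate yellow elsewhere: y1, y2, y3.
y1 has just one choice, so y1 = green. Remove green from y2.
So black goes to y2.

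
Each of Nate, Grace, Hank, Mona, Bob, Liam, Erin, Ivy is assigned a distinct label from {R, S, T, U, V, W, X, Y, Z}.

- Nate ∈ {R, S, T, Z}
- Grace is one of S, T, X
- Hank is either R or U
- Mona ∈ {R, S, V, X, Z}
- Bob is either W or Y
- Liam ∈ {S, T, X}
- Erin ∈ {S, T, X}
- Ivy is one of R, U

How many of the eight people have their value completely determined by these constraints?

2

The 2 variables Hank and Ivy are confined to {R, U}, which locks those values in; drop them from Nate, Mona.
Grace, Liam, Erin share exactly the 3 values {S, T, X}; by pigeonhole those values go to them, so strike S, T, X from Nate, Mona.
Nate has just one choice, so Nate = Z. Strike Z from Mona.
Mona has just one choice, so Mona = V.
Determined: Nate=Z, Mona=V. The other people each still have more than one consistent value. That makes 2.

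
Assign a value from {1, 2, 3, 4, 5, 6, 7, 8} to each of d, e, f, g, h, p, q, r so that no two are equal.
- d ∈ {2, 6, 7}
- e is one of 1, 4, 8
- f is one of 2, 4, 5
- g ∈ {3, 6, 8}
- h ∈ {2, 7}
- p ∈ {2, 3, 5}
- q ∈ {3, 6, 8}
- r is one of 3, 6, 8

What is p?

The 8 variables together cover exactly {1, 2, 3, 4, 5, 6, 7, 8} — 8 values for 8 variables — and 1 appears only in e's list, so e = 1.
The 7 still-open variables together cover exactly {2, 3, 4, 5, 6, 7, 8} — 7 values for 7 variables — and 4 appears only in f's list, so f = 4.
The 6 still-open variables draw from only 6 values {2, 3, 5, 6, 7, 8}, so each is used; only p can be 5, hence p = 5.

5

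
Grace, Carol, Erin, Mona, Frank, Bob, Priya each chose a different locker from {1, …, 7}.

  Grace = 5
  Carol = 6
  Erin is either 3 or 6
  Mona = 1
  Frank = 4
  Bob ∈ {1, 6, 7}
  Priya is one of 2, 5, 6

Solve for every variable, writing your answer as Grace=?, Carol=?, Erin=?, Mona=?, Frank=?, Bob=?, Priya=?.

Grace has just one choice, so Grace = 5. So Priya can't be 5.
Carol must be 6 (only option left). So Erin, Bob, Priya can't be 6.
Erin's domain is down to {3}, so Erin = 3.
Mona's domain is down to {1}, so Mona = 1. Remove 1 from Bob.
Frank has just one choice, so Frank = 4.
Bob's domain is down to {7}, so Bob = 7.
Priya's domain is down to {2}, so Priya = 2.

Grace=5, Carol=6, Erin=3, Mona=1, Frank=4, Bob=7, Priya=2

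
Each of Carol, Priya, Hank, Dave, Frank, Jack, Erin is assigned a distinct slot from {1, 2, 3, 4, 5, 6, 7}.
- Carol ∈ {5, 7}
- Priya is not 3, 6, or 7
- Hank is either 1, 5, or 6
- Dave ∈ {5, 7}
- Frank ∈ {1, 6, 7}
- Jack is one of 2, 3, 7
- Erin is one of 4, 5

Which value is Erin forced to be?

4

The 7 variables together cover exactly {1, 2, 3, 4, 5, 6, 7} — 7 values for 7 variables — and 3 appears only in Jack's list, so Jack = 3.
The 6 still-open variables draw from only 6 values {1, 2, 4, 5, 6, 7}, so each is used; only Priya can be 2, hence Priya = 2.
The 5 still-open variables together cover exactly {1, 4, 5, 6, 7} — 5 values for 5 variables — and 4 appears only in Erin's list, so Erin = 4.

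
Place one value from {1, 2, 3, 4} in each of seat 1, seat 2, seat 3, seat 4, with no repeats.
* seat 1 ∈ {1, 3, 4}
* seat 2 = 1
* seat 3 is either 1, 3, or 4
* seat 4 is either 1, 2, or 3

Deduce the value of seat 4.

seat 2's domain is down to {1}, so seat 2 = 1. So seat 1, seat 3, seat 4 can't be 1.
The 3 still-open variables draw from only 3 values {2, 3, 4}, so each is used; only seat 4 can be 2, hence seat 4 = 2.

2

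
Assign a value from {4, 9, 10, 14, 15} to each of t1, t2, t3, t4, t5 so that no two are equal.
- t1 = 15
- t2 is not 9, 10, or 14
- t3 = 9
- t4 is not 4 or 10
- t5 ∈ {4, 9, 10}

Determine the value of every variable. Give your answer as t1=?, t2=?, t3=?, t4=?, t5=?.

t1=15, t2=4, t3=9, t4=14, t5=10

t1 must be 15 (only option left). Strike 15 from t2, t4.
t2 must be 4 (only option left). So t5 can't be 4.
t3's domain is down to {9}, so t3 = 9. Remove 9 from t4, t5.
t4's domain is down to {14}, so t4 = 14.
t5's domain is down to {10}, so t5 = 10.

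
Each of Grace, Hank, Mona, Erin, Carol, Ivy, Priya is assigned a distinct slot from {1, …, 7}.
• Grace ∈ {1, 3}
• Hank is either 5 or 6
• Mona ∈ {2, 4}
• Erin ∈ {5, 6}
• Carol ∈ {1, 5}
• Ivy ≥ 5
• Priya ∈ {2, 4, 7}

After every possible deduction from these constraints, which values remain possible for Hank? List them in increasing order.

The 7 variables together cover exactly {1, 2, 3, 4, 5, 6, 7} — 7 values for 7 variables — and 3 appears only in Grace's list, so Grace = 3.
The 6 still-open variables draw from only 6 values {1, 2, 4, 5, 6, 7}, so each is used; only Carol can be 1, hence Carol = 1.
Hank and Erin between them cover only {5, 6} — a naked pair. Remove those values from Ivy.
Ivy must be 7 (only option left). Remove 7 from Priya.
No further eliminations apply; Hank can still be any of 5, 6.

5, 6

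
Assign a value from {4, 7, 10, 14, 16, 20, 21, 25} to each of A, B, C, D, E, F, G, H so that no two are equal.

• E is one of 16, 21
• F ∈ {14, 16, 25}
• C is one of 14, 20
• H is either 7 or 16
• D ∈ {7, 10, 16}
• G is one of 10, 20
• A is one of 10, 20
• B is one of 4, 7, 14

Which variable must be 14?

C

The 8 variables draw from only 8 values {4, 7, 10, 14, 16, 20, 21, 25}, so each is used; only B can be 4, hence B = 4.
The 7 still-open variables draw from only 7 values {7, 10, 14, 16, 20, 21, 25}, so each is used; only E can be 21, hence E = 21.
The 6 still-open variables draw from only 6 values {7, 10, 14, 16, 20, 25}, so each is used; only F can be 25, hence F = 25.
The 5 still-open variables draw from only 5 values {7, 10, 14, 16, 20}, so each is used; only C can be 14, hence C = 14.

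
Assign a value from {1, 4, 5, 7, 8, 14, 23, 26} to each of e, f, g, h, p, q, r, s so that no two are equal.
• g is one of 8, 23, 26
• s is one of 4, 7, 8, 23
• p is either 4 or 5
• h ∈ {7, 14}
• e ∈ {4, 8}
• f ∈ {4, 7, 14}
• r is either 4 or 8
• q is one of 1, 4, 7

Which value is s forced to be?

Among the 8 variables, 1 fits only q (and all 8 values in {1, 4, 5, 7, 8, 14, 23, 26} must be used), so q = 1.
The 7 still-open variables together cover exactly {4, 5, 7, 8, 14, 23, 26} — 7 values for 7 variables — and 5 appears only in p's list, so p = 5.
The 6 still-open variables together cover exactly {4, 7, 8, 14, 23, 26} — 6 values for 6 variables — and 26 appears only in g's list, so g = 26.
The 5 still-open variables draw from only 5 values {4, 7, 8, 14, 23}, so each is used; only s can be 23, hence s = 23.

23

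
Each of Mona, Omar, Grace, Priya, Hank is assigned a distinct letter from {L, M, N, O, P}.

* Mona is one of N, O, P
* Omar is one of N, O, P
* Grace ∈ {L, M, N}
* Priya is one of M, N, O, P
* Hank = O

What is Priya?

M

Hank must be O (only option left). Remove O from Mona, Omar, Priya.
The 4 still-open variables draw from only 4 values {L, M, N, P}, so each is used; only Grace can be L, hence Grace = L.
The 3 still-open variables together cover exactly {M, N, P} — 3 values for 3 variables — and M appears only in Priya's list, so Priya = M.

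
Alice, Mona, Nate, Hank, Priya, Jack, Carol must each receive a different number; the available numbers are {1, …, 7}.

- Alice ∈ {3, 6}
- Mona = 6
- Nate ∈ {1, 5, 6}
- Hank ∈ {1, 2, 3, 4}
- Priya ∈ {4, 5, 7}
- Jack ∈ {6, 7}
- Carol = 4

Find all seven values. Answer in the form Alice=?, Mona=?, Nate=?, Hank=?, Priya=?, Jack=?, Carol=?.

Mona must be 6 (only option left). Strike 6 from Alice, Nate, Jack.
Jack has just one choice, so Jack = 7. Strike 7 from Priya.
Carol's domain is down to {4}, so Carol = 4. Remove 4 from Hank, Priya.
Alice has just one choice, so Alice = 3. Remove 3 from Hank.
Priya has just one choice, so Priya = 5. So Nate can't be 5.
Nate has just one choice, so Nate = 1. Eliminate 1 elsewhere: Hank.
Hank's domain is down to {2}, so Hank = 2.

Alice=3, Mona=6, Nate=1, Hank=2, Priya=5, Jack=7, Carol=4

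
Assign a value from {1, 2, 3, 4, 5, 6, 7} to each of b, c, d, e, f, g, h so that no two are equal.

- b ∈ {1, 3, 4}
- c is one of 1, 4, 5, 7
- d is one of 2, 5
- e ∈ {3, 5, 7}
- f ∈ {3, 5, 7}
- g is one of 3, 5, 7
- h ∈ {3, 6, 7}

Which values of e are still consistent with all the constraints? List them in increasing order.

3, 5, 7

The 7 variables draw from only 7 values {1, 2, 3, 4, 5, 6, 7}, so each is used; only d can be 2, hence d = 2.
Among the 6 still-open variables, 6 fits only h (and all 6 values in {1, 3, 4, 5, 6, 7} must be used), so h = 6.
The 3 variables e, f, g are confined to {3, 5, 7}, which locks those values in; drop them from b, c.
No further eliminations apply; e can still be any of 3, 5, 7.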